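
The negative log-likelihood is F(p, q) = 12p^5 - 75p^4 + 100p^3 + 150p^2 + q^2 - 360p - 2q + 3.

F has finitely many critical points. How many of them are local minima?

2

F separates as a function of p plus a function of q, so ∇F=0 decouples.
∂F/∂p = 60(p - 3)(p - 2)(p - 1)(p + 1) = 0 at p ∈ {-1, 1, 2, 3}; ∂F/∂q = 2(q - 1) = 0 at q ∈ {1}.
The Hessian is diagonal: diag(F_pp, F_qq). Second derivatives: F_pp(-1)=-1440, F_pp(1)=240, F_pp(2)=-180, F_pp(3)=480; F_qq(1)=2.
Local minima occur where both diagonal entries positive: (1, 1), (3, 1). Count: 2.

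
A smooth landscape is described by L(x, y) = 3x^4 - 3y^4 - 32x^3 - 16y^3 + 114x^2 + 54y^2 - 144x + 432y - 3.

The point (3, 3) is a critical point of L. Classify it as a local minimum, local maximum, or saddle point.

The mixed partial ∂²L/∂x∂y is 0, so the Hessian at any point is diag(L_xx, L_yy) = diag(12(3x^2 - 16x + 19), 12(-3y^2 - 8y + 9)).
At (3, 3): H = diag(-24, -504).
Both eigenvalues are negative, so H is negative definite: a local maximum.

local maximum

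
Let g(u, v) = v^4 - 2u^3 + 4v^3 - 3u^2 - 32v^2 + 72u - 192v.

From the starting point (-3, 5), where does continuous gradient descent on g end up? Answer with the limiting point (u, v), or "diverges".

g is separable, so gradient descent decouples: u follows -∂g/∂u, v follows -∂g/∂v.
∂g/∂u = -6(u - 3)(u + 4); at u=-3 this is 36, so u decreases.
∂g/∂v = 4(v - 4)(v + 3)(v + 4); at v=5 this is 288, so v decreases.
u converges to its nearest critical value -4 (a local min of the u-part); v converges to 4. The iterate converges to (-4, 4).

(-4, 4)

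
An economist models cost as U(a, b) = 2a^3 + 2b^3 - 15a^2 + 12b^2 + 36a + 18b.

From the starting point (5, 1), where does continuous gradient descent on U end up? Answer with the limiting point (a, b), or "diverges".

(3, -1)

U is separable, so gradient descent decouples: a follows -∂U/∂a, b follows -∂U/∂b.
∂U/∂a = 6(a - 3)(a - 2); at a=5 this is 36, so a decreases.
∂U/∂b = 6(b + 1)(b + 3); at b=1 this is 48, so b decreases.
a converges to its nearest critical value 3 (a local min of the a-part); b converges to -1. The iterate converges to (3, -1).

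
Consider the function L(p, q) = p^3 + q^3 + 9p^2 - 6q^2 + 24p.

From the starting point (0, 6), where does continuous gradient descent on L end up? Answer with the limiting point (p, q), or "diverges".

(-2, 4)

L is separable, so gradient descent decouples: p follows -∂L/∂p, q follows -∂L/∂q.
∂L/∂p = 3(p + 2)(p + 4); at p=0 this is 24, so p decreases.
∂L/∂q = 3q(q - 4); at q=6 this is 36, so q decreases.
p converges to its nearest critical value -2 (a local min of the p-part); q converges to 4. The iterate converges to (-2, 4).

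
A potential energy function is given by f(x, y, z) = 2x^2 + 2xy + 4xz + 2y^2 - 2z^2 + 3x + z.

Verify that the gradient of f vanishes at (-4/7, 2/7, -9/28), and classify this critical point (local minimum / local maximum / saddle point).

∇f = (4x + 2y + 4z + 3, 2x + 4y, 4x - 4z + 1); substituting (-4/7, 2/7, -9/28) gives ∇f = (0, 0, 0), so (-4/7, 2/7, -9/28) is indeed a critical point.
The Hessian is constant: H = [[4, 2, 4], [2, 4, 0], [4, 0, -4]].
Leading principal minors: Δ₁ = 4, Δ₂ = 12, Δ₃ = -112.
The minors fit neither the all-positive nor the alternating-sign pattern, so H is indefinite: a saddle point.

saddle point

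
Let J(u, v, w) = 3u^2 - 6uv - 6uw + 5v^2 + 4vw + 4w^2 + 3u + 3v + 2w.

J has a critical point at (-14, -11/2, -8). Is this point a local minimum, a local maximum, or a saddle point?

The Hessian is constant: H = [[6, -6, -6], [-6, 10, 4], [-6, 4, 8]].
Leading principal minors: Δ₁ = 6, Δ₂ = 24, Δ₃ = 24.
All leading minors are positive, so H is positive definite: a local minimum.

local minimum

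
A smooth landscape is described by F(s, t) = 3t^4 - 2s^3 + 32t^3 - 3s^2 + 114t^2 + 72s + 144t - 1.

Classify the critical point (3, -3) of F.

The mixed partial ∂²F/∂s∂t is 0, so the Hessian at any point is diag(F_ss, F_tt) = diag(-6(2s + 1), 12(3t^2 + 16t + 19)).
At (3, -3): H = diag(-42, -24).
Both eigenvalues are negative, so H is negative definite: a local maximum.

local maximum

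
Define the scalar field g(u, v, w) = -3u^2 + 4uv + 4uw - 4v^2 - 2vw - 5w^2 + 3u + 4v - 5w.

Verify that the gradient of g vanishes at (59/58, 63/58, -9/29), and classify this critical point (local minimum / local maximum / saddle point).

local maximum

∇g = (-6u + 4v + 4w + 3, 4u - 8v - 2w + 4, 4u - 2v - 10w - 5); substituting (59/58, 63/58, -9/29) gives ∇g = (0, 0, 0), so (59/58, 63/58, -9/29) is indeed a critical point.
The Hessian is constant: H = [[-6, 4, 4], [4, -8, -2], [4, -2, -10]].
Leading principal minors: Δ₁ = -6, Δ₂ = 32, Δ₃ = -232.
The minors alternate sign starting negative (−, +, −), so H is negative definite: a local maximum.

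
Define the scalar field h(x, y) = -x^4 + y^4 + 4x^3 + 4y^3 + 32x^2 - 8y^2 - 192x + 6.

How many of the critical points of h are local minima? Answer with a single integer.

h separates as a function of x plus a function of y, so ∇h=0 decouples.
∂h/∂x = -4(x - 4)(x - 3)(x + 4) = 0 at x ∈ {-4, 3, 4}; ∂h/∂y = 4y(y - 1)(y + 4) = 0 at y ∈ {-4, 0, 1}.
The Hessian is diagonal: diag(h_xx, h_yy). Second derivatives: h_xx(-4)=-224, h_xx(3)=28, h_xx(4)=-32; h_yy(-4)=80, h_yy(0)=-16, h_yy(1)=20.
Local minima occur where both diagonal entries positive: (3, -4), (3, 1). Count: 2.

2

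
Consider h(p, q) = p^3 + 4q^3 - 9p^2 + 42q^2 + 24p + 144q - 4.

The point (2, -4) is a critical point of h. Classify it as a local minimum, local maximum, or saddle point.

The mixed partial ∂²h/∂p∂q is 0, so the Hessian at any point is diag(h_pp, h_qq) = diag(6(p - 3), 12(2q + 7)).
At (2, -4): H = diag(-6, -12).
Both eigenvalues are negative, so H is negative definite: a local maximum.

local maximum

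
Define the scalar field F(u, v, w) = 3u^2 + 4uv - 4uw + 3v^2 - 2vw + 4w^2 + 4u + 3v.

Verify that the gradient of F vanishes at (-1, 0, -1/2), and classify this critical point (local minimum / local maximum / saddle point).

∇F = (6u + 4v - 4w + 4, 4u + 6v - 2w + 3, -4u - 2v + 8w); substituting (-1, 0, -1/2) gives ∇F = (0, 0, 0), so (-1, 0, -1/2) is indeed a critical point.
The Hessian is constant: H = [[6, 4, -4], [4, 6, -2], [-4, -2, 8]].
Leading principal minors: Δ₁ = 6, Δ₂ = 20, Δ₃ = 104.
All leading minors are positive, so H is positive definite: a local minimum.

local minimum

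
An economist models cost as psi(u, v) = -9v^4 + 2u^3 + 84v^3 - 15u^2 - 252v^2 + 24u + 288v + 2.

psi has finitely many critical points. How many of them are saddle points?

psi separates as a function of u plus a function of v, so ∇psi=0 decouples.
∂psi/∂u = 6(u - 4)(u - 1) = 0 at u ∈ {1, 4}; ∂psi/∂v = -36(v - 4)(v - 2)(v - 1) = 0 at v ∈ {1, 2, 4}.
The Hessian is diagonal: diag(psi_uu, psi_vv). Second derivatives: psi_uu(1)=-18, psi_uu(4)=18; psi_vv(1)=-108, psi_vv(2)=72, psi_vv(4)=-216.
Saddle points occur where the two diagonal entries have opposite signs: (1, 2), (4, 1), (4, 4). Count: 3.

3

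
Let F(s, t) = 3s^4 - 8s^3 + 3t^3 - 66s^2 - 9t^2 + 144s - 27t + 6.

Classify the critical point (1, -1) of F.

local maximum

The mixed partial ∂²F/∂s∂t is 0, so the Hessian at any point is diag(F_ss, F_tt) = diag(12(3s^2 - 4s - 11), 18(t - 1)).
At (1, -1): H = diag(-144, -36).
Both eigenvalues are negative, so H is negative definite: a local maximum.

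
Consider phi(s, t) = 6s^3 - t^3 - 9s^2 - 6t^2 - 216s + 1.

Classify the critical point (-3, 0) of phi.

local maximum

The mixed partial ∂²phi/∂s∂t is 0, so the Hessian at any point is diag(phi_ss, phi_tt) = diag(18(2s - 1), -6(t + 2)).
At (-3, 0): H = diag(-126, -12).
Both eigenvalues are negative, so H is negative definite: a local maximum.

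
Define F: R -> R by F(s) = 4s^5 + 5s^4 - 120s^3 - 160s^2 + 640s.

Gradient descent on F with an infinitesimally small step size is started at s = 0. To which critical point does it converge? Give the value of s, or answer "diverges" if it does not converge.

F'(s) = 20(s - 4)(s - 1)(s + 2)(s + 4), so F'(0) = 640.
Gradient descent moves in the -F' direction, i.e. s is decreasing.
The nearest critical point in that direction is s = -2, where F'' = 720 > 0 (a local minimum). The iterate converges there.

-2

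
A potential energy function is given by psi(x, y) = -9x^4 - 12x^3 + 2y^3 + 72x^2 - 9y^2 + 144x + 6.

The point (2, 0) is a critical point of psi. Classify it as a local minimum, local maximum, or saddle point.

local maximum

The mixed partial ∂²psi/∂x∂y is 0, so the Hessian at any point is diag(psi_xx, psi_yy) = diag(36(-3x^2 - 2x + 4), 6(2y - 3)).
At (2, 0): H = diag(-432, -18).
Both eigenvalues are negative, so H is negative definite: a local maximum.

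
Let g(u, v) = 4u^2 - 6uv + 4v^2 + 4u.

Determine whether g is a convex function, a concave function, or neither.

g is quadratic, so its Hessian is the constant matrix H = [[8, -6], [-6, 8]].
det(H) = 28, tr(H) = 16.
det(H) > 0 and tr(H) > 0, so H is positive definite everywhere: convex.

convex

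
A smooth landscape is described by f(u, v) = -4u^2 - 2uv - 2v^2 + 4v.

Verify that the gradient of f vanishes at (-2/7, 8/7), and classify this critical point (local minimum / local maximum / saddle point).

local maximum

∇f = (-8u - 2v, -2u - 4v + 4); substituting (-2/7, 8/7) gives ∇f = (0, 0), so (-2/7, 8/7) is indeed a critical point.
The Hessian of f is constant: H = [[-8, -2], [-2, -4]].
det(H) = (-8)·(-4) − (-2)² = 28.
det(H) > 0 and tr(H) = -12 < 0, so H is negative definite and the point is a local maximum.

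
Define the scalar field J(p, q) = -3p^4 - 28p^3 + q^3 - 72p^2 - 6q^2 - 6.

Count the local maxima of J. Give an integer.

2

J separates as a function of p plus a function of q, so ∇J=0 decouples.
∂J/∂p = -12p(p + 3)(p + 4) = 0 at p ∈ {-4, -3, 0}; ∂J/∂q = 3q(q - 4) = 0 at q ∈ {0, 4}.
The Hessian is diagonal: diag(J_pp, J_qq). Second derivatives: J_pp(-4)=-48, J_pp(-3)=36, J_pp(0)=-144; J_qq(0)=-12, J_qq(4)=12.
Local maxima occur where both diagonal entries negative: (-4, 0), (0, 0). Count: 2.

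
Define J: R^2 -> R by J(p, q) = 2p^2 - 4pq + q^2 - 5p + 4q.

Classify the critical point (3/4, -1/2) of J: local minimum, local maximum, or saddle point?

saddle point

The Hessian of J is constant: H = [[4, -4], [-4, 2]].
det(H) = 4·2 − (-4)² = -8.
Since det(H) < 0, H is indefinite and the critical point is a saddle point.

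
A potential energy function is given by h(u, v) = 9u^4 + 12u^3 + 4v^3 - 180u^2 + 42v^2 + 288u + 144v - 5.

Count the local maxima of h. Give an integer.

1

h separates as a function of u plus a function of v, so ∇h=0 decouples.
∂h/∂u = 36(u - 2)(u - 1)(u + 4) = 0 at u ∈ {-4, 1, 2}; ∂h/∂v = 12(v + 3)(v + 4) = 0 at v ∈ {-4, -3}.
The Hessian is diagonal: diag(h_uu, h_vv). Second derivatives: h_uu(-4)=1080, h_uu(1)=-180, h_uu(2)=216; h_vv(-4)=-12, h_vv(-3)=12.
Local maxima occur where both diagonal entries negative: (1, -4). Count: 1.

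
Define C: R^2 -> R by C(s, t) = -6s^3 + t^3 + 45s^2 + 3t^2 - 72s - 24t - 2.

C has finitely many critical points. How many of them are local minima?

C separates as a function of s plus a function of t, so ∇C=0 decouples.
∂C/∂s = -18(s - 4)(s - 1) = 0 at s ∈ {1, 4}; ∂C/∂t = 3(t - 2)(t + 4) = 0 at t ∈ {-4, 2}.
The Hessian is diagonal: diag(C_ss, C_tt). Second derivatives: C_ss(1)=54, C_ss(4)=-54; C_tt(-4)=-18, C_tt(2)=18.
Local minima occur where both diagonal entries positive: (1, 2). Count: 1.

1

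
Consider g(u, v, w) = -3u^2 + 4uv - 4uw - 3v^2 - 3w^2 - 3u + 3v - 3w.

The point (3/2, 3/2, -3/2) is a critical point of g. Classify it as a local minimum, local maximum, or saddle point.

local maximum

The Hessian is constant: H = [[-6, 4, -4], [4, -6, 0], [-4, 0, -6]].
Leading principal minors: Δ₁ = -6, Δ₂ = 20, Δ₃ = -24.
The minors alternate sign starting negative (−, +, −), so H is negative definite: a local maximum.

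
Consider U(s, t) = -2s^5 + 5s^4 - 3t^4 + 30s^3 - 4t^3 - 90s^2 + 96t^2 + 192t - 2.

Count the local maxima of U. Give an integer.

4

U separates as a function of s plus a function of t, so ∇U=0 decouples.
∂U/∂s = -10s(s - 3)(s - 2)(s + 3) = 0 at s ∈ {-3, 0, 2, 3}; ∂U/∂t = -12(t - 4)(t + 1)(t + 4) = 0 at t ∈ {-4, -1, 4}.
The Hessian is diagonal: diag(U_ss, U_tt). Second derivatives: U_ss(-3)=900, U_ss(0)=-180, U_ss(2)=100, U_ss(3)=-180; U_tt(-4)=-288, U_tt(-1)=180, U_tt(4)=-480.
Local maxima occur where both diagonal entries negative: (0, -4), (0, 4), (3, -4), (3, 4). Count: 4.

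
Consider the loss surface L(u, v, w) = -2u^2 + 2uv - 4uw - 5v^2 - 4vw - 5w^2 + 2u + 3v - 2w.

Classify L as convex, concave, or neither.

concave

L is quadratic, so its Hessian is the constant matrix H = [[-4, 2, -4], [2, -10, -4], [-4, -4, -10]].
Leading principal minors: -4, 36, -72.
Signs alternate −, +, − ⇒ H ≺ 0 ⇒ concave.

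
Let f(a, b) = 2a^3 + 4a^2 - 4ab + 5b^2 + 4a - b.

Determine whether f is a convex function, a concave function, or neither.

The term 2a^3 is cubic, so the Hessian is not constant.
∂²f/∂a² = 12a + 8, which takes both signs as a varies (negative for sufficiently negative a). A diagonal entry of the Hessian changing sign means the Hessian is neither positive- nor negative-semidefinite on all of R^2.

neither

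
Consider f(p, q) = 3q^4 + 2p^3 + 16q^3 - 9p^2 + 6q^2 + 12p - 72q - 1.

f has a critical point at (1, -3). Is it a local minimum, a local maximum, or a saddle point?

saddle point

The mixed partial ∂²f/∂p∂q is 0, so the Hessian at any point is diag(f_pp, f_qq) = diag(6(2p - 3), 12(3q^2 + 8q + 1)).
At (1, -3): H = diag(-6, 48).
The eigenvalues have opposite signs, so H is indefinite: a saddle point.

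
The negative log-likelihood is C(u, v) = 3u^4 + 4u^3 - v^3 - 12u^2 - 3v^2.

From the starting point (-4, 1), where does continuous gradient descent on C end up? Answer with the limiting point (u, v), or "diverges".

C is separable, so gradient descent decouples: u follows -∂C/∂u, v follows -∂C/∂v.
∂C/∂u = 12u(u - 1)(u + 2); at u=-4 this is -480, so u increases.
∂C/∂v = -3v(v + 2); at v=1 this is -9, so v increases.
The v-coordinate has no critical point in that direction and runs off to infinity.

diverges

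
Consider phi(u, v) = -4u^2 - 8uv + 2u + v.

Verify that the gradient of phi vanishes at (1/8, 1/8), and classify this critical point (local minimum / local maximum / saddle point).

∇phi = (-8u - 8v + 2, -8u + 1); substituting (1/8, 1/8) gives ∇phi = (0, 0), so (1/8, 1/8) is indeed a critical point.
The Hessian of phi is constant: H = [[-8, -8], [-8, 0]].
det(H) = (-8)·0 − (-8)² = -64.
Since det(H) < 0, H is indefinite and the critical point is a saddle point.

saddle point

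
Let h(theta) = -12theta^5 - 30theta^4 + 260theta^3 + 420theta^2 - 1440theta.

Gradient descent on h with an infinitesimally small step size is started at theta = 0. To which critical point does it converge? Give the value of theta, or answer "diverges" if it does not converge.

h'(theta) = -60(theta - 3)(theta - 1)(theta + 2)(theta + 4), so h'(0) = -1440.
Gradient descent moves in the -h' direction, i.e. theta is increasing.
The nearest critical point in that direction is theta = 1, where h'' = 1800 > 0 (a local minimum). The iterate converges there.

1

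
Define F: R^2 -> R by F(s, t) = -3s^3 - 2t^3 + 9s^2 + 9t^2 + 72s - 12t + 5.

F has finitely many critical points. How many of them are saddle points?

F separates as a function of s plus a function of t, so ∇F=0 decouples.
∂F/∂s = -9(s - 4)(s + 2) = 0 at s ∈ {-2, 4}; ∂F/∂t = -6(t - 2)(t - 1) = 0 at t ∈ {1, 2}.
The Hessian is diagonal: diag(F_ss, F_tt). Second derivatives: F_ss(-2)=54, F_ss(4)=-54; F_tt(1)=6, F_tt(2)=-6.
Saddle points occur where the two diagonal entries have opposite signs: (-2, 2), (4, 1). Count: 2.

2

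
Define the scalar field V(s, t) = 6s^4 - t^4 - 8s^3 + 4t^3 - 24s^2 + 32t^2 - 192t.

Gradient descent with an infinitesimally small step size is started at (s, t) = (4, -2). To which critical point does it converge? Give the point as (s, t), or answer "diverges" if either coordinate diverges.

(2, 3)

V is separable, so gradient descent decouples: s follows -∂V/∂s, t follows -∂V/∂t.
∂V/∂s = 24s(s - 2)(s + 1); at s=4 this is 960, so s decreases.
∂V/∂t = -4(t - 4)(t - 3)(t + 4); at t=-2 this is -240, so t increases.
s converges to its nearest critical value 2 (a local min of the s-part); t converges to 3. The iterate converges to (2, 3).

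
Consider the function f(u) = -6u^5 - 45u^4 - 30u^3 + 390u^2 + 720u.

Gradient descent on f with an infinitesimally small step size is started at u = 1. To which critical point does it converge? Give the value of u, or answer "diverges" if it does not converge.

f'(u) = -30(u - 2)(u + 1)(u + 3)(u + 4), so f'(1) = 1200.
Gradient descent moves in the -f' direction, i.e. u is decreasing.
The nearest critical point in that direction is u = -1, where f'' = 540 > 0 (a local minimum). The iterate converges there.

-1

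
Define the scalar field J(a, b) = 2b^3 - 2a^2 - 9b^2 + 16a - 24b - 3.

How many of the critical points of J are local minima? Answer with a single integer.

0

J separates as a function of a plus a function of b, so ∇J=0 decouples.
∂J/∂a = -4(a - 4) = 0 at a ∈ {4}; ∂J/∂b = 6(b - 4)(b + 1) = 0 at b ∈ {-1, 4}.
The Hessian is diagonal: diag(J_aa, J_bb). Second derivatives: J_aa(4)=-4; J_bb(-1)=-30, J_bb(4)=30.
Local minima occur where both diagonal entries positive: none. Count: 0.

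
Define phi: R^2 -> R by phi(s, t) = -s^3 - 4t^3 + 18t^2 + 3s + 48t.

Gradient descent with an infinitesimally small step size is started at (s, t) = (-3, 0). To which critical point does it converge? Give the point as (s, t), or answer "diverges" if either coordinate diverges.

phi is separable, so gradient descent decouples: s follows -∂phi/∂s, t follows -∂phi/∂t.
∂phi/∂s = -3(s - 1)(s + 1); at s=-3 this is -24, so s increases.
∂phi/∂t = -12(t - 4)(t + 1); at t=0 this is 48, so t decreases.
s converges to its nearest critical value -1 (a local min of the s-part); t converges to -1. The iterate converges to (-1, -1).

(-1, -1)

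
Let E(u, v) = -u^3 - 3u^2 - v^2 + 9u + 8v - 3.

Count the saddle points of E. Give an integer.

1

E separates as a function of u plus a function of v, so ∇E=0 decouples.
∂E/∂u = -3(u - 1)(u + 3) = 0 at u ∈ {-3, 1}; ∂E/∂v = -2(v - 4) = 0 at v ∈ {4}.
The Hessian is diagonal: diag(E_uu, E_vv). Second derivatives: E_uu(-3)=12, E_uu(1)=-12; E_vv(4)=-2.
Saddle points occur where the two diagonal entries have opposite signs: (-3, 4). Count: 1.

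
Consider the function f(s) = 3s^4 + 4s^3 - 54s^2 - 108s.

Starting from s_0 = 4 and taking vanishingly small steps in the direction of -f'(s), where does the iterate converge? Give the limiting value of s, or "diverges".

f'(s) = 12(s - 3)(s + 1)(s + 3), so f'(4) = 420.
Gradient descent moves in the -f' direction, i.e. s is decreasing.
The nearest critical point in that direction is s = 3, where f'' = 288 > 0 (a local minimum). The iterate converges there.

3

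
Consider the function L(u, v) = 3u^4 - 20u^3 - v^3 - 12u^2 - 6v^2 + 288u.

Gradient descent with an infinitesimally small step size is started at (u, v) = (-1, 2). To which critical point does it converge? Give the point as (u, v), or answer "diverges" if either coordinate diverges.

L is separable, so gradient descent decouples: u follows -∂L/∂u, v follows -∂L/∂v.
∂L/∂u = 12(u - 4)(u - 3)(u + 2); at u=-1 this is 240, so u decreases.
∂L/∂v = -3v(v + 4); at v=2 this is -36, so v increases.
The v-coordinate has no critical point in that direction and runs off to infinity.

diverges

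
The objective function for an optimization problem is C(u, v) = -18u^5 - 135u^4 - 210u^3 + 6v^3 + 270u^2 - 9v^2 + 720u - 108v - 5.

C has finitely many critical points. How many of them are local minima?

C separates as a function of u plus a function of v, so ∇C=0 decouples.
∂C/∂u = -90(u - 1)(u + 1)(u + 2)(u + 4) = 0 at u ∈ {-4, -2, -1, 1}; ∂C/∂v = 18(v - 3)(v + 2) = 0 at v ∈ {-2, 3}.
The Hessian is diagonal: diag(C_uu, C_vv). Second derivatives: C_uu(-4)=2700, C_uu(-2)=-540, C_uu(-1)=540, C_uu(1)=-2700; C_vv(-2)=-90, C_vv(3)=90.
Local minima occur where both diagonal entries positive: (-4, 3), (-1, 3). Count: 2.

2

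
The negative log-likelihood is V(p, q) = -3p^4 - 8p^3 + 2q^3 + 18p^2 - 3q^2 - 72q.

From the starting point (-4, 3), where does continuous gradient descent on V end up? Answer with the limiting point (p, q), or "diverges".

V is separable, so gradient descent decouples: p follows -∂V/∂p, q follows -∂V/∂q.
∂V/∂p = -12p(p - 1)(p + 3); at p=-4 this is 240, so p decreases.
∂V/∂q = 6(q - 4)(q + 3); at q=3 this is -36, so q increases.
The p-coordinate has no critical point in that direction and runs off to infinity.

diverges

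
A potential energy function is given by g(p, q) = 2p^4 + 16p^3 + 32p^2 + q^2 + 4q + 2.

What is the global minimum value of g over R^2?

g(p,q) separates as A(p) + B(q) + 2, so its minimum is min A + min B + 2.
A'(p) = 8p(p + 2)(p + 4) vanishes at p ∈ {-4, -2, 0}; B'(q) = 2q + 4 vanishes at q ∈ {-2}.
Local minima of A (where A''>0): A(-4)=0, A(0)=0. Local minima of B: B(-2)=-4.
So the global minimum of g is A(-4) + B(-2) + 2 = 0 − 4 + 2 = -2, attained at (-4, -2).

-2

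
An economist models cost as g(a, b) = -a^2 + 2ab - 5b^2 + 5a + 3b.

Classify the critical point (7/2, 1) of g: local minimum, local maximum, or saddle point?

local maximum

The Hessian of g is constant: H = [[-2, 2], [2, -10]].
det(H) = (-2)·(-10) − 2² = 16.
det(H) > 0 and tr(H) = -12 < 0, so H is negative definite and the point is a local maximum.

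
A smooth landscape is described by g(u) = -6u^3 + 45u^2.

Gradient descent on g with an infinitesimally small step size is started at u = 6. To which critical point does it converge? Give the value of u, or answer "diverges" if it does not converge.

diverges

g'(u) = -18u(u - 5), so g'(6) = -108.
Gradient descent moves in the -g' direction, i.e. u is increasing.
There is no critical point above u=6, and g' keeps the same sign, so the iterate runs off to +∞.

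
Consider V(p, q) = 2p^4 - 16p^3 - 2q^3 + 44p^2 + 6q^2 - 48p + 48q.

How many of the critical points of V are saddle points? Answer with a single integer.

3

V separates as a function of p plus a function of q, so ∇V=0 decouples.
∂V/∂p = 8(p - 3)(p - 2)(p - 1) = 0 at p ∈ {1, 2, 3}; ∂V/∂q = -6(q - 4)(q + 2) = 0 at q ∈ {-2, 4}.
The Hessian is diagonal: diag(V_pp, V_qq). Second derivatives: V_pp(1)=16, V_pp(2)=-8, V_pp(3)=16; V_qq(-2)=36, V_qq(4)=-36.
Saddle points occur where the two diagonal entries have opposite signs: (1, 4), (2, -2), (3, 4). Count: 3.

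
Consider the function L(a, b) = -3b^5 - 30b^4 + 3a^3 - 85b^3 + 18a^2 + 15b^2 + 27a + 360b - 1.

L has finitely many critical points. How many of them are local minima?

2

L separates as a function of a plus a function of b, so ∇L=0 decouples.
∂L/∂a = 9(a + 1)(a + 3) = 0 at a ∈ {-3, -1}; ∂L/∂b = -15(b - 1)(b + 2)(b + 3)(b + 4) = 0 at b ∈ {-4, -3, -2, 1}.
The Hessian is diagonal: diag(L_aa, L_bb). Second derivatives: L_aa(-3)=-18, L_aa(-1)=18; L_bb(-4)=150, L_bb(-3)=-60, L_bb(-2)=90, L_bb(1)=-900.
Local minima occur where both diagonal entries positive: (-1, -4), (-1, -2). Count: 2.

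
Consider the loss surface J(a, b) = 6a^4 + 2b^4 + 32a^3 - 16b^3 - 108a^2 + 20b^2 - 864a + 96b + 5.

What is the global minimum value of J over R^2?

J(a,b) separates as P(a) + Q(b) + 5, so its minimum is min P + min Q + 5.
P'(a) = 24(a - 3)(a + 3)(a + 4) vanishes at a ∈ {-4, -3, 3}; Q'(b) = 8(b - 4)(b - 3)(b + 1) vanishes at b ∈ {-1, 3, 4}.
Local minima of P (where P''>0): P(-4)=1216, P(3)=-2214. Local minima of Q: Q(-1)=-58, Q(4)=192.
So the global minimum of J is P(3) + Q(-1) + 5 = -2214 − 58 + 5 = -2267, attained at (3, -1).

-2267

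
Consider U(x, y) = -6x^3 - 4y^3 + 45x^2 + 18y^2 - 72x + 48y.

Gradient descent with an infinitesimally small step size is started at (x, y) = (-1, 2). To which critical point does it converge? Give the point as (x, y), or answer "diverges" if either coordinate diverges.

U is separable, so gradient descent decouples: x follows -∂U/∂x, y follows -∂U/∂y.
∂U/∂x = -18(x - 4)(x - 1); at x=-1 this is -180, so x increases.
∂U/∂y = -12(y - 4)(y + 1); at y=2 this is 72, so y decreases.
x converges to its nearest critical value 1 (a local min of the x-part); y converges to -1. The iterate converges to (1, -1).

(1, -1)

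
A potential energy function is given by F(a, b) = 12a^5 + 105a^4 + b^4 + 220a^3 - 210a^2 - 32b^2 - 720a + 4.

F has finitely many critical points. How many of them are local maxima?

2

F separates as a function of a plus a function of b, so ∇F=0 decouples.
∂F/∂a = 60(a - 1)(a + 1)(a + 3)(a + 4) = 0 at a ∈ {-4, -3, -1, 1}; ∂F/∂b = 4b(b - 4)(b + 4) = 0 at b ∈ {-4, 0, 4}.
The Hessian is diagonal: diag(F_aa, F_bb). Second derivatives: F_aa(-4)=-900, F_aa(-3)=480, F_aa(-1)=-720, F_aa(1)=2400; F_bb(-4)=128, F_bb(0)=-64, F_bb(4)=128.
Local maxima occur where both diagonal entries negative: (-4, 0), (-1, 0). Count: 2.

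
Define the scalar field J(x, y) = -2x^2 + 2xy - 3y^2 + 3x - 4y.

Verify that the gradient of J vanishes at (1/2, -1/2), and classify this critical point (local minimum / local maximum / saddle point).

∇J = (-4x + 2y + 3, 2x - 6y - 4); substituting (1/2, -1/2) gives ∇J = (0, 0), so (1/2, -1/2) is indeed a critical point.
The Hessian of J is constant: H = [[-4, 2], [2, -6]].
det(H) = (-4)·(-6) − 2² = 20.
det(H) > 0 and tr(H) = -10 < 0, so H is negative definite and the point is a local maximum.

local maximum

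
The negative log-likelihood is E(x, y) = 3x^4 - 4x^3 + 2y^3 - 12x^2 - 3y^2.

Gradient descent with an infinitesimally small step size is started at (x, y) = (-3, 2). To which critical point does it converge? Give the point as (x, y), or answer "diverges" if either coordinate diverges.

(-1, 1)

E is separable, so gradient descent decouples: x follows -∂E/∂x, y follows -∂E/∂y.
∂E/∂x = 12x(x - 2)(x + 1); at x=-3 this is -360, so x increases.
∂E/∂y = 6y(y - 1); at y=2 this is 12, so y decreases.
x converges to its nearest critical value -1 (a local min of the x-part); y converges to 1. The iterate converges to (-1, 1).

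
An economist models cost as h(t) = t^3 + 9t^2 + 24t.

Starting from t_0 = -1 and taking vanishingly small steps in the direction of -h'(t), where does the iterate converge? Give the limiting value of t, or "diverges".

-2

h'(t) = 3(t + 2)(t + 4), so h'(-1) = 9.
Gradient descent moves in the -h' direction, i.e. t is decreasing.
The nearest critical point in that direction is t = -2, where h'' = 6 > 0 (a local minimum). The iterate converges there.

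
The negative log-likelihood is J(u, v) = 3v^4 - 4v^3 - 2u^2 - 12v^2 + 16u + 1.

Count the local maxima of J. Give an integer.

J separates as a function of u plus a function of v, so ∇J=0 decouples.
∂J/∂u = -4(u - 4) = 0 at u ∈ {4}; ∂J/∂v = 12v(v - 2)(v + 1) = 0 at v ∈ {-1, 0, 2}.
The Hessian is diagonal: diag(J_uu, J_vv). Second derivatives: J_uu(4)=-4; J_vv(-1)=36, J_vv(0)=-24, J_vv(2)=72.
Local maxima occur where both diagonal entries negative: (4, 0). Count: 1.

1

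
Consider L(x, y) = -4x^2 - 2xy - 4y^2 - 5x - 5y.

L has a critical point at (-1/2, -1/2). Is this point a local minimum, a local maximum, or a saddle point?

local maximum

The Hessian of L is constant: H = [[-8, -2], [-2, -8]].
det(H) = (-8)·(-8) − (-2)² = 60.
det(H) > 0 and tr(H) = -16 < 0, so H is negative definite and the point is a local maximum.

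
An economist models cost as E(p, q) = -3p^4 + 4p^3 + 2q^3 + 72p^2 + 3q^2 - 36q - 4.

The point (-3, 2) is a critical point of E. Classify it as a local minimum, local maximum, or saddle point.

saddle point

The mixed partial ∂²E/∂p∂q is 0, so the Hessian at any point is diag(E_pp, E_qq) = diag(12(-3p^2 + 2p + 12), 6(2q + 1)).
At (-3, 2): H = diag(-252, 30).
The eigenvalues have opposite signs, so H is indefinite: a saddle point.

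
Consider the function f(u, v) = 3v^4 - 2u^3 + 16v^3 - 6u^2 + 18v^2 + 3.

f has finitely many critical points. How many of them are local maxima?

1

f separates as a function of u plus a function of v, so ∇f=0 decouples.
∂f/∂u = -6u(u + 2) = 0 at u ∈ {-2, 0}; ∂f/∂v = 12v(v + 1)(v + 3) = 0 at v ∈ {-3, -1, 0}.
The Hessian is diagonal: diag(f_uu, f_vv). Second derivatives: f_uu(-2)=12, f_uu(0)=-12; f_vv(-3)=72, f_vv(-1)=-24, f_vv(0)=36.
Local maxima occur where both diagonal entries negative: (0, -1). Count: 1.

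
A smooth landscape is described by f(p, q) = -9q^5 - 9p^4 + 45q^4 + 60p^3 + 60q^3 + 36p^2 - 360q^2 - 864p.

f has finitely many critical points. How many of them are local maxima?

4

f separates as a function of p plus a function of q, so ∇f=0 decouples.
∂f/∂p = -36(p - 4)(p - 3)(p + 2) = 0 at p ∈ {-2, 3, 4}; ∂f/∂q = -45q(q - 4)(q - 2)(q + 2) = 0 at q ∈ {-2, 0, 2, 4}.
The Hessian is diagonal: diag(f_pp, f_qq). Second derivatives: f_pp(-2)=-1080, f_pp(3)=180, f_pp(4)=-216; f_qq(-2)=2160, f_qq(0)=-720, f_qq(2)=720, f_qq(4)=-2160.
Local maxima occur where both diagonal entries negative: (-2, 0), (-2, 4), (4, 0), (4, 4). Count: 4.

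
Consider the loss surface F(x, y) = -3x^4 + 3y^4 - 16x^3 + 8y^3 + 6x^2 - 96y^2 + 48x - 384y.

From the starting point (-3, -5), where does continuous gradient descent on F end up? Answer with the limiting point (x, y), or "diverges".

F is separable, so gradient descent decouples: x follows -∂F/∂x, y follows -∂F/∂y.
∂F/∂x = -12(x - 1)(x + 1)(x + 4); at x=-3 this is -96, so x increases.
∂F/∂y = 12(y - 4)(y + 2)(y + 4); at y=-5 this is -324, so y increases.
x converges to its nearest critical value -1 (a local min of the x-part); y converges to -4. The iterate converges to (-1, -4).

(-1, -4)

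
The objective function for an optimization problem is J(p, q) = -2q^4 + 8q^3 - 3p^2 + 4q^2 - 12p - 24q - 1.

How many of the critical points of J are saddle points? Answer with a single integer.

J separates as a function of p plus a function of q, so ∇J=0 decouples.
∂J/∂p = -6(p + 2) = 0 at p ∈ {-2}; ∂J/∂q = -8(q - 3)(q - 1)(q + 1) = 0 at q ∈ {-1, 1, 3}.
The Hessian is diagonal: diag(J_pp, J_qq). Second derivatives: J_pp(-2)=-6; J_qq(-1)=-64, J_qq(1)=32, J_qq(3)=-64.
Saddle points occur where the two diagonal entries have opposite signs: (-2, 1). Count: 1.

1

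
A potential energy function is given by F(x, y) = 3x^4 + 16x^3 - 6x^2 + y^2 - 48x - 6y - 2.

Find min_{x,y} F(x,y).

F(x,y) separates as P(x) + Q(y) − 2, so its minimum is min P + min Q − 2.
P'(x) = 12(x - 1)(x + 1)(x + 4) vanishes at x ∈ {-4, -1, 1}; Q'(y) = 2y - 6 vanishes at y ∈ {3}.
Local minima of P (where P''>0): P(-4)=-160, P(1)=-35. Local minima of Q: Q(3)=-9.
So the global minimum of F is P(-4) + Q(3) − 2 = -160 − 9 − 2 = -171, attained at (-4, 3).

-171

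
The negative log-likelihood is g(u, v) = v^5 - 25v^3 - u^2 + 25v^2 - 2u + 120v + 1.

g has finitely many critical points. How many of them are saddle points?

g separates as a function of u plus a function of v, so ∇g=0 decouples.
∂g/∂u = -2(u + 1) = 0 at u ∈ {-1}; ∂g/∂v = 5(v - 3)(v - 2)(v + 1)(v + 4) = 0 at v ∈ {-4, -1, 2, 3}.
The Hessian is diagonal: diag(g_uu, g_vv). Second derivatives: g_uu(-1)=-2; g_vv(-4)=-630, g_vv(-1)=180, g_vv(2)=-90, g_vv(3)=140.
Saddle points occur where the two diagonal entries have opposite signs: (-1, -1), (-1, 3). Count: 2.

2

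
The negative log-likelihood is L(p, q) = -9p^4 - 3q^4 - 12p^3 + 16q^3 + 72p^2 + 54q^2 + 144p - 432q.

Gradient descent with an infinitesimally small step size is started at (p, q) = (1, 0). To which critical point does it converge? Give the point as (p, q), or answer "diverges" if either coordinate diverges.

L is separable, so gradient descent decouples: p follows -∂L/∂p, q follows -∂L/∂q.
∂L/∂p = -36(p - 2)(p + 1)(p + 2); at p=1 this is 216, so p decreases.
∂L/∂q = -12(q - 4)(q - 3)(q + 3); at q=0 this is -432, so q increases.
p converges to its nearest critical value -1 (a local min of the p-part); q converges to 3. The iterate converges to (-1, 3).

(-1, 3)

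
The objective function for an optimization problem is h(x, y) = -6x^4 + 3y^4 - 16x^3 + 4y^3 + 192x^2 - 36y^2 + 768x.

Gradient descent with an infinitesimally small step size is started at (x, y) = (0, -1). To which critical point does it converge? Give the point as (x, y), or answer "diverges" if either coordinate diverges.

h is separable, so gradient descent decouples: x follows -∂h/∂x, y follows -∂h/∂y.
∂h/∂x = -24(x - 4)(x + 2)(x + 4); at x=0 this is 768, so x decreases.
∂h/∂y = 12y(y - 2)(y + 3); at y=-1 this is 72, so y decreases.
x converges to its nearest critical value -2 (a local min of the x-part); y converges to -3. The iterate converges to (-2, -3).

(-2, -3)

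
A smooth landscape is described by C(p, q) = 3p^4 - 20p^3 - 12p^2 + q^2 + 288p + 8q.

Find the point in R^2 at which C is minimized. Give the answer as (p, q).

(-2, -4)

C(p,q) separates as A(p) + B(q), so its minimum is min A + min B.
A'(p) = 12(p - 4)(p - 3)(p + 2) vanishes at p ∈ {-2, 3, 4}; B'(q) = 2q + 8 vanishes at q ∈ {-4}.
Local minima of A (where A''>0): A(-2)=-416, A(4)=448. Local minima of B: B(-4)=-16.
So the global minimum of C is A(-2) + B(-4) = -416 − 16 = -432, attained at (-2, -4).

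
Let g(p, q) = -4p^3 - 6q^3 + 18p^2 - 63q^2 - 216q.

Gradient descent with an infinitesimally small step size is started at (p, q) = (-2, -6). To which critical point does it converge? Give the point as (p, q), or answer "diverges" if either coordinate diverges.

g is separable, so gradient descent decouples: p follows -∂g/∂p, q follows -∂g/∂q.
∂g/∂p = -12p(p - 3); at p=-2 this is -120, so p increases.
∂g/∂q = -18(q + 3)(q + 4); at q=-6 this is -108, so q increases.
p converges to its nearest critical value 0 (a local min of the p-part); q converges to -4. The iterate converges to (0, -4).

(0, -4)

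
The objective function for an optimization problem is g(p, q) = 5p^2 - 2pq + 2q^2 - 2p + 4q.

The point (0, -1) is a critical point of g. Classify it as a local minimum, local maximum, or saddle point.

local minimum

The Hessian of g is constant: H = [[10, -2], [-2, 4]].
det(H) = 10·4 − (-2)² = 36.
det(H) > 0 and tr(H) = 14 > 0, so H is positive definite and the point is a local minimum.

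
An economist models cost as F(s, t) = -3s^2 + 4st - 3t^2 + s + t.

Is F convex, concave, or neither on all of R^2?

F is quadratic, so its Hessian is the constant matrix H = [[-6, 4], [4, -6]].
det(H) = 20, tr(H) = -12.
det(H) > 0 and tr(H) < 0, so H is negative definite everywhere: concave.

concave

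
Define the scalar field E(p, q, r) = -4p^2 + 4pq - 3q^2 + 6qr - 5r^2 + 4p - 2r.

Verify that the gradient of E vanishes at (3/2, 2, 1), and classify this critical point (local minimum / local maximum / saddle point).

local maximum

∇E = (-8p + 4q + 4, 4p - 6q + 6r, 6q - 10r - 2); substituting (3/2, 2, 1) gives ∇E = (0, 0, 0), so (3/2, 2, 1) is indeed a critical point.
The Hessian is constant: H = [[-8, 4, 0], [4, -6, 6], [0, 6, -10]].
Leading principal minors: Δ₁ = -8, Δ₂ = 32, Δ₃ = -32.
The minors alternate sign starting negative (−, +, −), so H is negative definite: a local maximum.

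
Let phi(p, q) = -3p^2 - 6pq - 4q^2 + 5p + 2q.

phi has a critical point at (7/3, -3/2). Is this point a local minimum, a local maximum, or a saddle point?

The Hessian of phi is constant: H = [[-6, -6], [-6, -8]].
det(H) = (-6)·(-8) − (-6)² = 12.
det(H) > 0 and tr(H) = -14 < 0, so H is negative definite and the point is a local maximum.

local maximum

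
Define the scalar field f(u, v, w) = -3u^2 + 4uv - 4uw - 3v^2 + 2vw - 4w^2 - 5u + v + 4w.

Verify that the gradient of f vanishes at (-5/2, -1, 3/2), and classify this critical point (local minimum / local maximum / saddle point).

∇f = (-6u + 4v - 4w - 5, 4u - 6v + 2w + 1, -4u + 2v - 8w + 4); substituting (-5/2, -1, 3/2) gives ∇f = (0, 0, 0), so (-5/2, -1, 3/2) is indeed a critical point.
The Hessian is constant: H = [[-6, 4, -4], [4, -6, 2], [-4, 2, -8]].
Leading principal minors: Δ₁ = -6, Δ₂ = 20, Δ₃ = -104.
The minors alternate sign starting negative (−, +, −), so H is negative definite: a local maximum.

local maximum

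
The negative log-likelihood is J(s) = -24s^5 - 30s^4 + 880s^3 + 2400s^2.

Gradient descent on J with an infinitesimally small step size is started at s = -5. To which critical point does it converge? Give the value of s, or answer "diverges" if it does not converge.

-4

J'(s) = -120s(s - 5)(s + 2)(s + 4), so J'(-5) = -18000.
Gradient descent moves in the -J' direction, i.e. s is increasing.
The nearest critical point in that direction is s = -4, where J'' = 8640 > 0 (a local minimum). The iterate converges there.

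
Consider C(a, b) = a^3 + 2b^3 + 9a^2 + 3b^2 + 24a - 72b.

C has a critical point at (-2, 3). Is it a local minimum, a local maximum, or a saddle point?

local minimum

The mixed partial ∂²C/∂a∂b is 0, so the Hessian at any point is diag(C_aa, C_bb) = diag(6(a + 3), 6(2b + 1)).
At (-2, 3): H = diag(6, 42).
Both eigenvalues are positive, so H is positive definite: a local minimum.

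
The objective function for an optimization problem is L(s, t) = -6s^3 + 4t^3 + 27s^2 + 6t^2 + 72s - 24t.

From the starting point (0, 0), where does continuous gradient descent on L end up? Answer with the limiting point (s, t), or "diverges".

L is separable, so gradient descent decouples: s follows -∂L/∂s, t follows -∂L/∂t.
∂L/∂s = -18(s - 4)(s + 1); at s=0 this is 72, so s decreases.
∂L/∂t = 12(t - 1)(t + 2); at t=0 this is -24, so t increases.
s converges to its nearest critical value -1 (a local min of the s-part); t converges to 1. The iterate converges to (-1, 1).

(-1, 1)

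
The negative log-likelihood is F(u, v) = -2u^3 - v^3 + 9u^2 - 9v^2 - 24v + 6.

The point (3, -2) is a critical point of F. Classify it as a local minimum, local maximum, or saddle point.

local maximum

The mixed partial ∂²F/∂u∂v is 0, so the Hessian at any point is diag(F_uu, F_vv) = diag(6(-2u + 3), -6(v + 3)).
At (3, -2): H = diag(-18, -6).
Both eigenvalues are negative, so H is negative definite: a local maximum.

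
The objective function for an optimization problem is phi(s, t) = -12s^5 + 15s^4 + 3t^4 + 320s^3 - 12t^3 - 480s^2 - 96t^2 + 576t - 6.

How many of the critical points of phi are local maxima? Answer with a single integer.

2

phi separates as a function of s plus a function of t, so ∇phi=0 decouples.
∂phi/∂s = -60s(s - 4)(s - 1)(s + 4) = 0 at s ∈ {-4, 0, 1, 4}; ∂phi/∂t = 12(t - 4)(t - 3)(t + 4) = 0 at t ∈ {-4, 3, 4}.
The Hessian is diagonal: diag(phi_ss, phi_tt). Second derivatives: phi_ss(-4)=9600, phi_ss(0)=-960, phi_ss(1)=900, phi_ss(4)=-5760; phi_tt(-4)=672, phi_tt(3)=-84, phi_tt(4)=96.
Local maxima occur where both diagonal entries negative: (0, 3), (4, 3). Count: 2.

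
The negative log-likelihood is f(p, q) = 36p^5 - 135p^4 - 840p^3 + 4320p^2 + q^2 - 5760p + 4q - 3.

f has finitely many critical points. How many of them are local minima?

f separates as a function of p plus a function of q, so ∇f=0 decouples.
∂f/∂p = 180(p - 4)(p - 2)(p - 1)(p + 4) = 0 at p ∈ {-4, 1, 2, 4}; ∂f/∂q = 2(q + 2) = 0 at q ∈ {-2}.
The Hessian is diagonal: diag(f_pp, f_qq). Second derivatives: f_pp(-4)=-43200, f_pp(1)=2700, f_pp(2)=-2160, f_pp(4)=8640; f_qq(-2)=2.
Local minima occur where both diagonal entries positive: (1, -2), (4, -2). Count: 2.

2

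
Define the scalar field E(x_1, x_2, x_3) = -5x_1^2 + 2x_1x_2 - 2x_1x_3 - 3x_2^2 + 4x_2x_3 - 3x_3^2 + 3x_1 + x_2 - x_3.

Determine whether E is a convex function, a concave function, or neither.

E is quadratic, so its Hessian is the constant matrix H = [[-10, 2, -2], [2, -6, 4], [-2, 4, -6]].
Leading principal minors: -10, 56, -184.
Signs alternate −, +, − ⇒ H ≺ 0 ⇒ concave.

concave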